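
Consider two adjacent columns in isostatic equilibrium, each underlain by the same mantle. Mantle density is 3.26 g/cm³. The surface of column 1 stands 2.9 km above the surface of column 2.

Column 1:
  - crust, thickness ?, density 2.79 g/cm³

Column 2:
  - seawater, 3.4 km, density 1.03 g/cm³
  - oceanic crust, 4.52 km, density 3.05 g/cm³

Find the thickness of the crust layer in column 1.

38.3 km

Take the compensation level at the base of the deeper column (depth z_c below the surface of column 1) and equate Σ ρ_i t_i down to z_c; mantle fills any gap and the z_c terms cancel.
Column 1: x×2.79 + (z_c − 0 − x)×3.26
Column 2: 2.9×0 + 3.4×1.03 + 4.52×3.05 + (z_c − 2.9 − 7.92)×3.26
The z_c×3.26 term appears on both sides and cancels. Collect the known terms of each column as K = Σ(ρt)_known − 3.26 × (depth of known layers): K_1 = 0 − 3.26×0 = 0; K_2 = 17.288 − 3.26×(2.9 + 7.92) = −17.9852.
Balance: K_1 − x×(3.26 − 2.79) = K_2, so x = (K_1 − K_2)/(3.26 − 2.79) = 17.9852/0.47 = 38.3 km.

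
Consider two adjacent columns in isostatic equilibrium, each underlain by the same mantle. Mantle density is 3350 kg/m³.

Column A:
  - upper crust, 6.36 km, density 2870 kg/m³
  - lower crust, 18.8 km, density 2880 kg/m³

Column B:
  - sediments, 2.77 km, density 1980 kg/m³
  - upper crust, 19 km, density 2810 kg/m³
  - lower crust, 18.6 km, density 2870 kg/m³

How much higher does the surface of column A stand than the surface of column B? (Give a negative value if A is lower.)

−3.31 km

For any compensation level in the mantle, the mantle terms cancel and isostasy reduces to e = (Σt_A − Σt_B) − (Σ(ρt)_A − Σ(ρt)_B) / ρ_m.
Σt_A = 25.16 km; Σt_B = 40.37 km; Σ(ρt)_A = 72397.2; Σ(ρt)_B = 112256.6 (in km·kg/m³).
e = (25.16 − 40.37) − (72397.2 − 112256.6) / 3350 = −3.31 km.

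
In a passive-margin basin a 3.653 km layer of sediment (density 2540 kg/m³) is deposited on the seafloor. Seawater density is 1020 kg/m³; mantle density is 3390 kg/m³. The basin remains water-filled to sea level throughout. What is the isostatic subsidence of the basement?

Submarine loading: the sediment displaces seawater, and the subsidence is in turn flooded, so s (ρ_m − ρ_w) = t (ρ_sed − ρ_w).
s = 3.653 km × (2540 − 1020) / (3390 − 1020) = 2.34 km.

2.34 km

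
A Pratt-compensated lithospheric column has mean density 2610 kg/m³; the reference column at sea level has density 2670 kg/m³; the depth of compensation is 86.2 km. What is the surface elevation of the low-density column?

ρ_ref D = ρ (D + h) → h = D (ρ_ref − ρ)/ρ.
h = 86.2 km × (2670 − 2610)/2610 = 1.98 km.

1.98 km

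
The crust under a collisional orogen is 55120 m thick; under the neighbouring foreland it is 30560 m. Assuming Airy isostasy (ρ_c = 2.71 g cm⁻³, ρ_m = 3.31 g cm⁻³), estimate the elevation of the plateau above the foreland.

Excess crust Δ = 55120 m − 30560 m = 24560 m, split between elevation h and root r with h + r = Δ.
Airy balance ρ_c h = (ρ_m − ρ_c) r gives r = h ρ_c/(ρ_m − ρ_c), so h (1 + ρ_c/(ρ_m − ρ_c)) = Δ, i.e. h = Δ (ρ_m − ρ_c)/ρ_m.
h = 24560 m × 0.6/3.31 = 4450 m.

4450 m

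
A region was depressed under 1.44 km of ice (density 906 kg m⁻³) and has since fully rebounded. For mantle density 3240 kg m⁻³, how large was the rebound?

Removing the load lets mantle flow back in; uplift u satisfies ρ_ice t = ρ_m u.
u = t ρ_ice/ρ_m = 1.44 km × 906/3240 = 0.403 km.

0.403 km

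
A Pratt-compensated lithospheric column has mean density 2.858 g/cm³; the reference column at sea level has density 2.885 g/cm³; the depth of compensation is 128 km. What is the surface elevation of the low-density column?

1.21 km

ρ_ref D = ρ (D + h) → h = D (ρ_ref − ρ)/ρ.
h = 128 km × (2.885 − 2.858)/2.858 = 1.21 km.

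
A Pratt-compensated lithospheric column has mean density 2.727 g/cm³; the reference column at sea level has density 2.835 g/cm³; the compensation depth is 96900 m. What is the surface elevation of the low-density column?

3840 m

ρ_ref D = ρ (D + h) → h = D (ρ_ref − ρ)/ρ.
h = 96900 m × (2.835 − 2.727)/2.727 = 3840 m.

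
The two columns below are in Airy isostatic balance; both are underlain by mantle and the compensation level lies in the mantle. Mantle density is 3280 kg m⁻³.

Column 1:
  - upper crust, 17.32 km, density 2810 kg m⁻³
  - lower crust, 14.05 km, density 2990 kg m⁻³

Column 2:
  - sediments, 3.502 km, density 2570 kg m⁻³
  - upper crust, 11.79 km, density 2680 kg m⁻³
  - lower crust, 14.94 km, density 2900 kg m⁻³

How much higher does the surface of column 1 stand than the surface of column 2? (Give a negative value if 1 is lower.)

−0.922 km

For any compensation level in the mantle, the mantle terms cancel and isostasy reduces to e = (Σt_1 − Σt_2) − (Σ(ρt)_1 − Σ(ρt)_2) / ρ_m.
Σt_1 = 31.37 km; Σt_2 = 30.232 km; Σ(ρt)_1 = 90678.7; Σ(ρt)_2 = 83923.34 (in km·kg m⁻³).
e = (31.37 − 30.232) − (90678.7 − 83923.34) / 3280 = −0.922 km.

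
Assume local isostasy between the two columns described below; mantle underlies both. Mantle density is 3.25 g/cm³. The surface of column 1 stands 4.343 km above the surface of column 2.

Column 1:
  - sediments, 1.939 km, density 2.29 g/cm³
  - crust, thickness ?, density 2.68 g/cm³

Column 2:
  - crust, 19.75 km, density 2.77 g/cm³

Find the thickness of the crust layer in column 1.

Take the compensation level at the base of the deeper column (depth z_c below the surface of column 1) and equate Σ ρ_i t_i down to z_c; mantle fills any gap and the z_c terms cancel.
Column 1: 1.939×2.29 + x×2.68 + (z_c − 1.939 − x)×3.25
Column 2: 4.343×0 + 19.75×2.77 + (z_c − 4.343 − 19.75)×3.25
The z_c×3.25 term appears on both sides and cancels. Collect the known terms of each column as K = Σ(ρt)_known − 3.25 × (depth of known layers): K_1 = 4.44031 − 3.25×1.939 = −1.86144; K_2 = 54.7075 − 3.25×(4.343 + 19.75) = −23.59475.
Balance: K_1 − x×(3.25 − 2.68) = K_2, so x = (K_1 − K_2)/(3.25 − 2.68) = 21.7333/0.57 = 38.1 km.

38.1 km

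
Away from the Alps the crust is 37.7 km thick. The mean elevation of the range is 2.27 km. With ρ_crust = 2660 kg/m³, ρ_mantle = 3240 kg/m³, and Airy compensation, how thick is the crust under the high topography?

Root depth r = h ρ_c / (ρ_m − ρ_c) = 2.27 km × 2660 / 580 = 10.41 km.
Total thickness = T + h + r = 37.7 km + 2.27 km + 10.41 km = 50.4 km.

50.4 km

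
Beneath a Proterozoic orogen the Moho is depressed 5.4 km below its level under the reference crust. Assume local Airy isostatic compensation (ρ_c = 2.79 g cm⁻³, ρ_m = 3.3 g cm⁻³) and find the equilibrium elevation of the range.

0.987 km

In Airy isostatic equilibrium: ρ_c h = (ρ_m − ρ_c) r.
h = r (ρ_m − ρ_c) / ρ_c = 5.4 km × (3.3 − 2.79) / 2.79 = 0.987 km.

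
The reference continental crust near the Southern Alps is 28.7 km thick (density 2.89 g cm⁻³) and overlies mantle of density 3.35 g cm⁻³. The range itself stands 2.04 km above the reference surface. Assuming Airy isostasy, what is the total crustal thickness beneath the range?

Root depth r = h ρ_c / (ρ_m − ρ_c) = 2.04 km × 2.89 / 0.46 = 12.82 km.
Total thickness = T + h + r = 28.7 km + 2.04 km + 12.82 km = 43.6 km.

43.6 km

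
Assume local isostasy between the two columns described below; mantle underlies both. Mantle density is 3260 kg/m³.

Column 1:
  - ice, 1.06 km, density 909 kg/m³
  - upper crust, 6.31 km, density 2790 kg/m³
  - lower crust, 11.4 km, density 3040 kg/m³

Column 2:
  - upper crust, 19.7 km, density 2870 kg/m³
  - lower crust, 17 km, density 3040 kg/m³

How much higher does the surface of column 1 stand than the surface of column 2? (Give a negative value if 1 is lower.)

−1.06 km

For any compensation level in the mantle, the mantle terms cancel and isostasy reduces to e = (Σt_1 − Σt_2) − (Σ(ρt)_1 − Σ(ρt)_2) / ρ_m.
Σt_1 = 18.77 km; Σt_2 = 36.7 km; Σ(ρt)_1 = 53224.44; Σ(ρt)_2 = 108219 (in km·kg/m³).
e = (18.77 − 36.7) − (53224.44 − 108219) / 3260 = −1.06 km.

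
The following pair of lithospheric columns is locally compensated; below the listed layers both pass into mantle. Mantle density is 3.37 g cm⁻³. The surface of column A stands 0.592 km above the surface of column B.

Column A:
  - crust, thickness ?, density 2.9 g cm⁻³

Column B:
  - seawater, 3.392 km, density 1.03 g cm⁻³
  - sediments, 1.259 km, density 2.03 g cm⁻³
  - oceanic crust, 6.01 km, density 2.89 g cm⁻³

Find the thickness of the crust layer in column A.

Take the compensation level at the base of the deeper column (depth z_c below the surface of column A) and equate Σ ρ_i t_i down to z_c; mantle fills any gap and the z_c terms cancel.
Column A: x×2.9 + (z_c − 0 − x)×3.37
Column B: 0.592×0 + 3.392×1.03 + 1.259×2.03 + 6.01×2.89 + (z_c − 0.592 − 10.661)×3.37
The z_c×3.37 term appears on both sides and cancels. Collect the known terms of each column as K = Σ(ρt)_known − 3.37 × (depth of known layers): K_A = 0 − 3.37×0 = 0; K_B = 23.41843 − 3.37×(0.592 + 10.661) = −14.50418.
Balance: K_A − x×(3.37 − 2.9) = K_B, so x = (K_A − K_B)/(3.37 − 2.9) = 14.5042/0.47 = 30.9 km.

30.9 km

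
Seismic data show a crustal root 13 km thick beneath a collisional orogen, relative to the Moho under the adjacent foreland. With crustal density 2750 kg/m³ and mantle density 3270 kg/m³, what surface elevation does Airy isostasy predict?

2.46 km

Equating mass per unit area of the two columns: ρ_c h = (ρ_m − ρ_c) r.
h = r (ρ_m − ρ_c) / ρ_c = 13 km × (3270 − 2750) / 2750 = 2.46 km.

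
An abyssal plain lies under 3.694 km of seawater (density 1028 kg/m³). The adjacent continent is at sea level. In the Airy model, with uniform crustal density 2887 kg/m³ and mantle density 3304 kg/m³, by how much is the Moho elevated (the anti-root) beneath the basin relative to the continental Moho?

16.5 km

Balancing pressure at the compensation depth: replacing crust with seawater at the top is compensated by replacing crust with mantle at the base: d (ρ_c − ρ_w) = a (ρ_m − ρ_c).
a = d (ρ_c − ρ_w)/(ρ_m − ρ_c) = 3.694 km × 1859/417 = 16.5 km.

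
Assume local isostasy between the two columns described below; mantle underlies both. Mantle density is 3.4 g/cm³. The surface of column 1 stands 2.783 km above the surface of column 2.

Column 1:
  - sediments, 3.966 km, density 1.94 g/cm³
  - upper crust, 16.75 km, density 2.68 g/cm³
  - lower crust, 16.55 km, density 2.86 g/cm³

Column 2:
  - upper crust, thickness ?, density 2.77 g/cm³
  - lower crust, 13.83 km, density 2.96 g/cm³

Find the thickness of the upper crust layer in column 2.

17.8 km

Take the compensation level at the base of the deeper column (depth z_c below the surface of column 1) and equate Σ ρ_i t_i down to z_c; mantle fills any gap and the z_c terms cancel.
Column 1: 3.966×1.94 + 16.75×2.68 + 16.55×2.86 + (z_c − 37.266)×3.4
Column 2: 2.783×0 + x×2.77 + 13.83×2.96 + (z_c − 2.783 − 13.83 − x)×3.4
The z_c×3.4 term appears on both sides and cancels. Collect the known terms of each column as K = Σ(ρt)_known − 3.4 × (depth of known layers): K_1 = 99.91704 − 3.4×37.266 = −26.78736; K_2 = 40.9368 − 3.4×(2.783 + 13.83) = −15.5474.
Balance: K_1 = K_2 − x×(3.4 − 2.77), so x = (K_2 − K_1)/(3.4 − 2.77) = 11.24/0.63 = 17.8 km.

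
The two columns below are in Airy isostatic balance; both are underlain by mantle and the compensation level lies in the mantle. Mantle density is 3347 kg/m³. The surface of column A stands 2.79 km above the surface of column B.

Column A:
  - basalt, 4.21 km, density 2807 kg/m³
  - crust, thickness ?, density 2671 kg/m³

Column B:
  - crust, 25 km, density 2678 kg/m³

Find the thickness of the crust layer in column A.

Take the compensation level at the base of the deeper column (depth z_c below the surface of column A) and equate Σ ρ_i t_i down to z_c; mantle fills any gap and the z_c terms cancel.
Column A: 4.21×2807 + x×2671 + (z_c − 4.21 − x)×3347
Column B: 2.79×0 + 25×2678 + (z_c − 2.79 − 25)×3347
The z_c×3347 term appears on both sides and cancels. Collect the known terms of each column as K = Σ(ρt)_known − 3347 × (depth of known layers): K_A = 11817.47 − 3347×4.21 = −2273.4; K_B = 66950 − 3347×(2.79 + 25) = −26063.13.
Balance: K_A − x×(3347 − 2671) = K_B, so x = (K_A − K_B)/(3347 − 2671) = 23789.7/676 = 35.2 km.

35.2 km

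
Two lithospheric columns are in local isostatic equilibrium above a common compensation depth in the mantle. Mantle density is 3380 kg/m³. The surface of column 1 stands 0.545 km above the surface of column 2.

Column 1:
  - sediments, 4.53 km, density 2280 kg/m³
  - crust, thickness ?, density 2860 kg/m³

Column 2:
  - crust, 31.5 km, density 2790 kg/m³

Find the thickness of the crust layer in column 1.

29.7 km

Take the compensation level at the base of the deeper column (depth z_c below the surface of column 1) and equate Σ ρ_i t_i down to z_c; mantle fills any gap and the z_c terms cancel.
Column 1: 4.53×2280 + x×2860 + (z_c − 4.53 − x)×3380
Column 2: 0.545×0 + 31.5×2790 + (z_c − 0.545 − 31.5)×3380
The z_c×3380 term appears on both sides and cancels. Collect the known terms of each column as K = Σ(ρt)_known − 3380 × (depth of known layers): K_1 = 10328.4 − 3380×4.53 = −4983; K_2 = 87885 − 3380×(0.545 + 31.5) = −20427.1.
Balance: K_1 − x×(3380 − 2860) = K_2, so x = (K_1 − K_2)/(3380 − 2860) = 15444.1/520 = 29.7 km.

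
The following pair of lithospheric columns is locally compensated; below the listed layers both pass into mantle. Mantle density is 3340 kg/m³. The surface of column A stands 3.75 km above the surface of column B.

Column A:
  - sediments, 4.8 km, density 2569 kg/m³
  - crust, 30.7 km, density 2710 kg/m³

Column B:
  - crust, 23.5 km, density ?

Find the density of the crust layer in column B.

Take the compensation level at the base of the deeper column (depth z_c below the surface of column A) and equate Σ ρ_i t_i down to z_c; mantle fills any gap and the z_c terms cancel.
Column A: 4.8×2569 + 30.7×2710 + (z_c − 35.5)×3340
Column B: 3.75×0 + 23.5×ρ + (z_c − 3.75 − 23.5)×3340
The z_c×3340 term appears on both sides and cancels. Collect the known terms of each column as K = Σ(ρt)_known − 3340 × (depth of known layers): K_A = 95528.2 − 3340×35.5 = −23041.8; K_B = 0 − 3340×(3.75 + 23.5) = −91015.
Balance: K_A = K_B + 23.5×ρ, so ρ = (K_A − K_B)/23.5 = 67973.2/23.5 = 2890 kg/m³.

2890 kg/m³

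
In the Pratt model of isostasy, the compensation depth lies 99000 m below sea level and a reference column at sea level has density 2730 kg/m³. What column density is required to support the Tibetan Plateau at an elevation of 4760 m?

2600 kg/m³

Pratt balance: ρ_ref D = ρ (D + h).
ρ = ρ_ref D/(D + h) = 2730 × 99000 m/(99000 m + 4760 m) = 2600 kg/m³.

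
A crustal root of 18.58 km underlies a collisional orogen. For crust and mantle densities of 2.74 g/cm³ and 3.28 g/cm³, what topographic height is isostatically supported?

3.66 km

Isostatic balance requires: ρ_c h = (ρ_m − ρ_c) r.
h = r (ρ_m − ρ_c) / ρ_c = 18.58 km × (3.28 − 2.74) / 2.74 = 3.66 km.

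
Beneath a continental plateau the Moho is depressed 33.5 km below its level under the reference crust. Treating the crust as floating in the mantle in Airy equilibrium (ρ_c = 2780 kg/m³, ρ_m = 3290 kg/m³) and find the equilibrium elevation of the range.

6.15 km

For local isostatic compensation: ρ_c h = (ρ_m − ρ_c) r.
h = r (ρ_m − ρ_c) / ρ_c = 33.5 km × (3290 − 2780) / 2780 = 6.15 km.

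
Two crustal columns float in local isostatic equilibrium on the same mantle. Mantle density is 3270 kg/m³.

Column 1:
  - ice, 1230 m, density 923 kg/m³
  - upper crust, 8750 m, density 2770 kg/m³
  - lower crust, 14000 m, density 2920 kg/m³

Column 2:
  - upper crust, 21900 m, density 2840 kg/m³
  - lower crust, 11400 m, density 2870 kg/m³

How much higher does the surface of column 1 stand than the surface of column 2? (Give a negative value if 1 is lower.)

−555 m

For any compensation level in the mantle, the mantle terms cancel and isostasy reduces to e = (Σt_1 − Σt_2) − (Σ(ρt)_1 − Σ(ρt)_2) / ρ_m.
Σt_1 = 23980 m; Σt_2 = 33300 m; Σ(ρt)_1 = 66252790; Σ(ρt)_2 = 94914000 (in m·kg/m³).
e = (23980 − 33300) − (66252790 − 94914000) / 3270 = −555 m.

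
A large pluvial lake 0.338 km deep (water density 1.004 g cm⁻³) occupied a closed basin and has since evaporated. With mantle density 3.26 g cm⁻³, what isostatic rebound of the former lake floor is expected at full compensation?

0.104 km

u = d ρ_w/ρ_m = 0.338 km × 1.004/3.26 = 0.104 km.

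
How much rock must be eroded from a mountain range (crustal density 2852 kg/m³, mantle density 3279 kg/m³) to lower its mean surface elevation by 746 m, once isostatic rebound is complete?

5730 m

Net drop Δ = e − u = e − e ρ_c/ρ_m = e (ρ_m − ρ_c)/ρ_m.
e = Δ ρ_m/(ρ_m − ρ_c) = 746 m × 3279/427 = 5730 m.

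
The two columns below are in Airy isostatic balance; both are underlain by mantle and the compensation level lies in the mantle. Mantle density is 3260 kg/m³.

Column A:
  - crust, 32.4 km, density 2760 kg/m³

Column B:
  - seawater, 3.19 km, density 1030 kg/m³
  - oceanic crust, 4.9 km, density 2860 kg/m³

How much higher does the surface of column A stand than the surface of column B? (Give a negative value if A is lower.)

2.19 km

For any compensation level in the mantle, the mantle terms cancel and isostasy reduces to e = (Σt_A − Σt_B) − (Σ(ρt)_A − Σ(ρt)_B) / ρ_m.
Σt_A = 32.4 km; Σt_B = 8.09 km; Σ(ρt)_A = 89424; Σ(ρt)_B = 17299.7 (in km·kg/m³).
e = (32.4 − 8.09) − (89424 − 17299.7) / 3260 = 2.19 km.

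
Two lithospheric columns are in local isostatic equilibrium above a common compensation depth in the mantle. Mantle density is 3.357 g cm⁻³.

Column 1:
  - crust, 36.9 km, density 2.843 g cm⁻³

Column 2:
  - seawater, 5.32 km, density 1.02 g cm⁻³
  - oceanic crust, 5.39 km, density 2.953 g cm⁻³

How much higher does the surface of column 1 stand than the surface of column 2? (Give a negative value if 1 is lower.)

For any compensation level in the mantle, the mantle terms cancel and isostasy reduces to e = (Σt_1 − Σt_2) − (Σ(ρt)_1 − Σ(ρt)_2) / ρ_m.
Σt_1 = 36.9 km; Σt_2 = 10.71 km; Σ(ρt)_1 = 104.9067; Σ(ρt)_2 = 21.34307 (in km·g cm⁻³).
e = (36.9 − 10.71) − (104.9067 − 21.34307) / 3.357 = 1.3 km.

1.3 km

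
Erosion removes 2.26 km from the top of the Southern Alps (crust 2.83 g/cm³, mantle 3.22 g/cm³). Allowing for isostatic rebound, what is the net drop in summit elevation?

Rebound u = e ρ_c/ρ_m = 2.26 km × 2.83/3.22 = 1.986 km.
Net surface drop = e − u = 2.26 km − 1.986 km = e (ρ_m − ρ_c)/ρ_m = 0.274 km.

0.274 km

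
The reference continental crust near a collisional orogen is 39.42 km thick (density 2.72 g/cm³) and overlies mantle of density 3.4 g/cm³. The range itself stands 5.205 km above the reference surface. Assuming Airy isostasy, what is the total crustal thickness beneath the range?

65.4 km

Root depth r = h ρ_c / (ρ_m − ρ_c) = 5.205 km × 2.72 / 0.68 = 20.82 km.
Total thickness = T + h + r = 39.42 km + 5.205 km + 20.82 km = 65.4 km.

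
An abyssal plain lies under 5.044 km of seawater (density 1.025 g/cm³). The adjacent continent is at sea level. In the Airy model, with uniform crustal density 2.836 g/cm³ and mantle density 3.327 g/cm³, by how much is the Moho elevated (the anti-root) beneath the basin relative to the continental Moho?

By Archimedes' principle applied to the lithosphere: replacing crust with seawater at the top is compensated by replacing crust with mantle at the base: d (ρ_c − ρ_w) = a (ρ_m − ρ_c).
a = d (ρ_c − ρ_w)/(ρ_m − ρ_c) = 5.044 km × 1.811/0.491 = 18.6 km.

18.6 km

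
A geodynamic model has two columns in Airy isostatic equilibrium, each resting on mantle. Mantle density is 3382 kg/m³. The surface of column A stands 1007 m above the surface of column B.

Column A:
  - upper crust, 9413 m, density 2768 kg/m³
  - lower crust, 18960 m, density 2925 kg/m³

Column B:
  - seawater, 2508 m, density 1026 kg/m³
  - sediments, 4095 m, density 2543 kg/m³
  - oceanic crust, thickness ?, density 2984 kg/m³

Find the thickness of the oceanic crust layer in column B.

4260 m

Take the compensation level at the base of the deeper column (depth z_c below the surface of column A) and equate Σ ρ_i t_i down to z_c; mantle fills any gap and the z_c terms cancel.
Column A: 9413×2768 + 18960×2925 + (z_c − 28373)×3382
Column B: 1007×0 + 2508×1026 + 4095×2543 + x×2984 + (z_c − 1007 − 6603 − x)×3382
The z_c×3382 term appears on both sides and cancels. Collect the known terms of each column as K = Σ(ρt)_known − 3382 × (depth of known layers): K_A = 81513184 − 3382×28373 = −14444302; K_B = 12986793 − 3382×(1007 + 6603) = −12750227.
Balance: K_A = K_B − x×(3382 − 2984), so x = (K_B − K_A)/(3382 − 2984) = 1694080/398 = 4260 m.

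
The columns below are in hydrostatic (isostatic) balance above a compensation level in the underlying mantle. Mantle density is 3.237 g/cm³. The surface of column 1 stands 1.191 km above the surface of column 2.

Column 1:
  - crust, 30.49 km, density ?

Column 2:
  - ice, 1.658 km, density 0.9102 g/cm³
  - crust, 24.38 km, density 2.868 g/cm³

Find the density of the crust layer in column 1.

Take the compensation level at the base of the deeper column (depth z_c below the surface of column 1) and equate Σ ρ_i t_i down to z_c; mantle fills any gap and the z_c terms cancel.
Column 1: 30.49×ρ + (z_c − 30.49)×3.237
Column 2: 1.191×0 + 1.658×0.9102 + 24.38×2.868 + (z_c − 1.191 − 26.038)×3.237
The z_c×3.237 term appears on both sides and cancels. Collect the known terms of each column as K = Σ(ρt)_known − 3.237 × (depth of known layers): K_1 = 0 − 3.237×30.49 = −98.69613; K_2 = 71.4309516 − 3.237×(1.191 + 26.038) = −16.7093214.
Balance: K_1 + 30.49×ρ = K_2, so ρ = (K_2 − K_1)/30.49 = 81.9868/30.49 = 2.69 g/cm³.

2.69 g/cm³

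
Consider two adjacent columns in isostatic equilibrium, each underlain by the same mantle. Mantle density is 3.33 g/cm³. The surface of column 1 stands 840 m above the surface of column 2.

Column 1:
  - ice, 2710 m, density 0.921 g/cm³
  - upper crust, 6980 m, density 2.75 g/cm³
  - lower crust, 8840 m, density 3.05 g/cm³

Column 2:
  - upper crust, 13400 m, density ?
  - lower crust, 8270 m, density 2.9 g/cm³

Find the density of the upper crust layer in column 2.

Take the compensation level at the base of the deeper column (depth z_c below the surface of column 1) and equate Σ ρ_i t_i down to z_c; mantle fills any gap and the z_c terms cancel.
Column 1: 2710×0.921 + 6980×2.75 + 8840×3.05 + (z_c − 18530)×3.33
Column 2: 840×0 + 13400×ρ + 8270×2.9 + (z_c − 840 − 21670)×3.33
The z_c×3.33 term appears on both sides and cancels. Collect the known terms of each column as K = Σ(ρt)_known − 3.33 × (depth of known layers): K_1 = 48652.91 − 3.33×18530 = −13051.99; K_2 = 23983 − 3.33×(840 + 21670) = −50975.3.
Balance: K_1 = K_2 + 13400×ρ, so ρ = (K_1 − K_2)/13400 = 37923.3/13400 = 2.83 g/cm³.

2.83 g/cm³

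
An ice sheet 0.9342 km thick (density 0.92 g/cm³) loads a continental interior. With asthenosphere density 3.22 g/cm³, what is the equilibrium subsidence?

In Airy isostatic equilibrium: the ice load ρ_ice t is balanced by mantle displaced below, ρ_m s.
s = t ρ_ice / ρ_m = 0.9342 km × 0.92/3.22 = 0.267 km.

0.267 km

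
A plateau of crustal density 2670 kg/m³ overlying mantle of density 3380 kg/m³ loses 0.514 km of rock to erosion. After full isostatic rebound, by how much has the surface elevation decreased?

0.108 km

Rebound u = e ρ_c/ρ_m = 0.514 km × 2670/3380 = 0.406 km.
Net surface drop = e − u = 0.514 km − 0.406 km = e (ρ_m − ρ_c)/ρ_m = 0.108 km.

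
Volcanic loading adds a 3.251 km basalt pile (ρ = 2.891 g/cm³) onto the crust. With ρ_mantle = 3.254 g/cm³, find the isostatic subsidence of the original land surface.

2.89 km

Subaerial loading: s = t ρ_load / ρ_m.
s = 3.251 km × 2.891/3.254 = 2.89 km.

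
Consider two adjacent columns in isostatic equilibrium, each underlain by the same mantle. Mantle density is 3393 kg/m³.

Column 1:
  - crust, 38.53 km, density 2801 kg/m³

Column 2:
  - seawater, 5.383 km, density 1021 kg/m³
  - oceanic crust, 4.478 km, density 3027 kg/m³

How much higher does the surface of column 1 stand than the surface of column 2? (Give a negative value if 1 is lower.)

2.48 km

For any compensation level in the mantle, the mantle terms cancel and isostasy reduces to e = (Σt_1 − Σt_2) − (Σ(ρt)_1 − Σ(ρt)_2) / ρ_m.
Σt_1 = 38.53 km; Σt_2 = 9.861 km; Σ(ρt)_1 = 107922.53; Σ(ρt)_2 = 19050.949 (in km·kg/m³).
e = (38.53 − 9.861) − (107922.53 − 19050.949) / 3393 = 2.48 km.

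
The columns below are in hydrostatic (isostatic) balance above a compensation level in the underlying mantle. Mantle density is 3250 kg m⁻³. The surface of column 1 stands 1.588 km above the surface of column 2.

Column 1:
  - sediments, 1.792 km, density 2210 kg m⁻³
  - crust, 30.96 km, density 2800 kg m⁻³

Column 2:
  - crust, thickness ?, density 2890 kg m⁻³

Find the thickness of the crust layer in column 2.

29.5 km

Take the compensation level at the base of the deeper column (depth z_c below the surface of column 1) and equate Σ ρ_i t_i down to z_c; mantle fills any gap and the z_c terms cancel.
Column 1: 1.792×2210 + 30.96×2800 + (z_c − 32.752)×3250
Column 2: 1.588×0 + x×2890 + (z_c − 1.588 − 0 − x)×3250
The z_c×3250 term appears on both sides and cancels. Collect the known terms of each column as K = Σ(ρt)_known − 3250 × (depth of known layers): K_1 = 90648.32 − 3250×32.752 = −15795.68; K_2 = 0 − 3250×(1.588 + 0) = −5161.
Balance: K_1 = K_2 − x×(3250 − 2890), so x = (K_2 − K_1)/(3250 − 2890) = 10634.7/360 = 29.5 km.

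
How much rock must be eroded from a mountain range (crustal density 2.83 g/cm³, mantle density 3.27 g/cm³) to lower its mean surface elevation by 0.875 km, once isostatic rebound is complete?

Net drop Δ = e − u = e − e ρ_c/ρ_m = e (ρ_m − ρ_c)/ρ_m.
e = Δ ρ_m/(ρ_m − ρ_c) = 0.875 km × 3.27/0.44 = 6.5 km.

6.5 km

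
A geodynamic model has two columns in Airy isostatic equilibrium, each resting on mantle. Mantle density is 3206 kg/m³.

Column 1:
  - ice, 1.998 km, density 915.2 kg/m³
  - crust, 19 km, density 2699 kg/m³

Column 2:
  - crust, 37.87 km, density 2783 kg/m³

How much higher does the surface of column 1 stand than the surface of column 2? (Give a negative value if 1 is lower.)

−0.564 km

For any compensation level in the mantle, the mantle terms cancel and isostasy reduces to e = (Σt_1 − Σt_2) − (Σ(ρt)_1 − Σ(ρt)_2) / ρ_m.
Σt_1 = 20.998 km; Σt_2 = 37.87 km; Σ(ρt)_1 = 53109.5696; Σ(ρt)_2 = 105392.21 (in km·kg/m³).
e = (20.998 − 37.87) − (53109.5696 − 105392.21) / 3206 = −0.564 km.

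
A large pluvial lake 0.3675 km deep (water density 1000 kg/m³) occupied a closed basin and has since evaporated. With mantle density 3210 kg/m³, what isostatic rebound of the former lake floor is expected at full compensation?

0.114 km

u = d ρ_w/ρ_m = 0.3675 km × 1000/3210 = 0.114 km.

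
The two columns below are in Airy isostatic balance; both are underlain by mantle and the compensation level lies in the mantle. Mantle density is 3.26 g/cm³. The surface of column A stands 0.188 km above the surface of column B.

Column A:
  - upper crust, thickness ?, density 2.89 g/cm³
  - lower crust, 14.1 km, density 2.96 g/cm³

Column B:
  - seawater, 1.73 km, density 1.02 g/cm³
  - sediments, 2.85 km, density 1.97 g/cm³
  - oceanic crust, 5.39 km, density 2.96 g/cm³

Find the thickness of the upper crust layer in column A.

15 km

Take the compensation level at the base of the deeper column (depth z_c below the surface of column A) and equate Σ ρ_i t_i down to z_c; mantle fills any gap and the z_c terms cancel.
Column A: x×2.89 + 14.1×2.96 + (z_c − 14.1 − x)×3.26
Column B: 0.188×0 + 1.73×1.02 + 2.85×1.97 + 5.39×2.96 + (z_c − 0.188 − 9.97)×3.26
The z_c×3.26 term appears on both sides and cancels. Collect the known terms of each column as K = Σ(ρt)_known − 3.26 × (depth of known layers): K_A = 41.736 − 3.26×14.1 = −4.23; K_B = 23.3335 − 3.26×(0.188 + 9.97) = −9.78158.
Balance: K_A − x×(3.26 − 2.89) = K_B, so x = (K_A − K_B)/(3.26 − 2.89) = 5.55158/0.37 = 15 km.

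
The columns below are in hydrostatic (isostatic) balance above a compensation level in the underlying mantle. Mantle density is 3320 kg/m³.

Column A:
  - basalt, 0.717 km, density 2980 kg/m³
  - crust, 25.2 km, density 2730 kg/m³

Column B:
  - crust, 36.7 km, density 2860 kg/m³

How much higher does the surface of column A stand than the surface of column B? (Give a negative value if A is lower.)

−0.533 km

For any compensation level in the mantle, the mantle terms cancel and isostasy reduces to e = (Σt_A − Σt_B) − (Σ(ρt)_A − Σ(ρt)_B) / ρ_m.
Σt_A = 25.917 km; Σt_B = 36.7 km; Σ(ρt)_A = 70932.66; Σ(ρt)_B = 104962 (in km·kg/m³).
e = (25.917 − 36.7) − (70932.66 − 104962) / 3320 = −0.533 km.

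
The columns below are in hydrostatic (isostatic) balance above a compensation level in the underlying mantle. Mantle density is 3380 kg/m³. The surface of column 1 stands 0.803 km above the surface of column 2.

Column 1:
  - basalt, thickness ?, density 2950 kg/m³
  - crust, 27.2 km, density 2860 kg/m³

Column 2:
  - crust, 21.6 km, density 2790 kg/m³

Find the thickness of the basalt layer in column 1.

Take the compensation level at the base of the deeper column (depth z_c below the surface of column 1) and equate Σ ρ_i t_i down to z_c; mantle fills any gap and the z_c terms cancel.
Column 1: x×2950 + 27.2×2860 + (z_c − 27.2 − x)×3380
Column 2: 0.803×0 + 21.6×2790 + (z_c − 0.803 − 21.6)×3380
The z_c×3380 term appears on both sides and cancels. Collect the known terms of each column as K = Σ(ρt)_known − 3380 × (depth of known layers): K_1 = 77792 − 3380×27.2 = −14144; K_2 = 60264 − 3380×(0.803 + 21.6) = −15458.14.
Balance: K_1 − x×(3380 − 2950) = K_2, so x = (K_1 − K_2)/(3380 − 2950) = 1314.14/430 = 3.06 km.

3.06 km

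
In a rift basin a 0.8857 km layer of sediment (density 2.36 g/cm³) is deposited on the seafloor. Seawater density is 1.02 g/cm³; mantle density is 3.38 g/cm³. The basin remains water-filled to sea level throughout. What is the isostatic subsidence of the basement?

Submarine loading: the sediment displaces seawater, and the subsidence is in turn flooded, so s (ρ_m − ρ_w) = t (ρ_sed − ρ_w).
s = 0.8857 km × (2.36 − 1.02) / (3.38 − 1.02) = 0.503 km.

0.503 km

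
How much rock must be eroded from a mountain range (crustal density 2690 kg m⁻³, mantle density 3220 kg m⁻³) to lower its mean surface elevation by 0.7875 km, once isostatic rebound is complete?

Net drop Δ = e − u = e − e ρ_c/ρ_m = e (ρ_m − ρ_c)/ρ_m.
e = Δ ρ_m/(ρ_m − ρ_c) = 0.7875 km × 3220/530 = 4.78 km.

4.78 km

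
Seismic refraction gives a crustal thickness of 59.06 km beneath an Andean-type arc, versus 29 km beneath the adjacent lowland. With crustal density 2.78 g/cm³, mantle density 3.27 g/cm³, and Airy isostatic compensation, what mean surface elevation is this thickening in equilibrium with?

Excess crust Δ = 59.06 km − 29 km = 30.06 km, split between elevation h and root r with h + r = Δ.
Airy balance ρ_c h = (ρ_m − ρ_c) r gives r = h ρ_c/(ρ_m − ρ_c), so h (1 + ρ_c/(ρ_m − ρ_c)) = Δ, i.e. h = Δ (ρ_m − ρ_c)/ρ_m.
h = 30.06 km × 0.49/3.27 = 4.5 km.

4.5 km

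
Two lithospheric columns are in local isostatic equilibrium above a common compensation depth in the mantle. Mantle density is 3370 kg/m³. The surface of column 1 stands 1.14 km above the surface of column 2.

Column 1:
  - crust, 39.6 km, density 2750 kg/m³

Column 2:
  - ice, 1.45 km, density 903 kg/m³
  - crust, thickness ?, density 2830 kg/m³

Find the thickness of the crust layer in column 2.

31.7 km

Take the compensation level at the base of the deeper column (depth z_c below the surface of column 1) and equate Σ ρ_i t_i down to z_c; mantle fills any gap and the z_c terms cancel.
Column 1: 39.6×2750 + (z_c − 39.6)×3370
Column 2: 1.14×0 + 1.45×903 + x×2830 + (z_c − 1.14 − 1.45 − x)×3370
The z_c×3370 term appears on both sides and cancels. Collect the known terms of each column as K = Σ(ρt)_known − 3370 × (depth of known layers): K_1 = 108900 − 3370×39.6 = −24552; K_2 = 1309.35 − 3370×(1.14 + 1.45) = −7418.95.
Balance: K_1 = K_2 − x×(3370 − 2830), so x = (K_2 − K_1)/(3370 − 2830) = 17133/540 = 31.7 km.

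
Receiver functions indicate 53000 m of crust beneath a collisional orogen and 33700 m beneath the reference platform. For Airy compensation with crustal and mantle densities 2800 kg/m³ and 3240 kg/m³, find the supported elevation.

Excess crust Δ = 53000 m − 33700 m = 19300 m, split between elevation h and root r with h + r = Δ.
Airy balance ρ_c h = (ρ_m − ρ_c) r gives r = h ρ_c/(ρ_m − ρ_c), so h (1 + ρ_c/(ρ_m − ρ_c)) = Δ, i.e. h = Δ (ρ_m − ρ_c)/ρ_m.
h = 19300 m × 440/3240 = 2620 m.

2620 m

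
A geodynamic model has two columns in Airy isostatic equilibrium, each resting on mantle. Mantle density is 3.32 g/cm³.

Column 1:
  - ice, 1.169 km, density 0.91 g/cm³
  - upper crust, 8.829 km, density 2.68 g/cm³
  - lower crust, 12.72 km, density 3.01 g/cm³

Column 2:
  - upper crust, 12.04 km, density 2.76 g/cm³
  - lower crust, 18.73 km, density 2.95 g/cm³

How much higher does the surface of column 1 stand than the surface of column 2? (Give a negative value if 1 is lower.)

−0.38 km

For any compensation level in the mantle, the mantle terms cancel and isostasy reduces to e = (Σt_1 − Σt_2) − (Σ(ρt)_1 − Σ(ρt)_2) / ρ_m.
Σt_1 = 22.718 km; Σt_2 = 30.77 km; Σ(ρt)_1 = 63.01271; Σ(ρt)_2 = 88.4839 (in km·g/cm³).
e = (22.718 − 30.77) − (63.01271 − 88.4839) / 3.32 = −0.38 km.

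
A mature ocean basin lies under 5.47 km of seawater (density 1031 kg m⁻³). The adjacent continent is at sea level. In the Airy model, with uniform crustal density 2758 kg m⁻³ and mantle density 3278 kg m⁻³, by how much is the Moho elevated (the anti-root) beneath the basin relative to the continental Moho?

18.2 km

Balancing pressure at the compensation depth: replacing crust with seawater at the top is compensated by replacing crust with mantle at the base: d (ρ_c − ρ_w) = a (ρ_m − ρ_c).
a = d (ρ_c − ρ_w)/(ρ_m − ρ_c) = 5.47 km × 1727/520 = 18.2 km.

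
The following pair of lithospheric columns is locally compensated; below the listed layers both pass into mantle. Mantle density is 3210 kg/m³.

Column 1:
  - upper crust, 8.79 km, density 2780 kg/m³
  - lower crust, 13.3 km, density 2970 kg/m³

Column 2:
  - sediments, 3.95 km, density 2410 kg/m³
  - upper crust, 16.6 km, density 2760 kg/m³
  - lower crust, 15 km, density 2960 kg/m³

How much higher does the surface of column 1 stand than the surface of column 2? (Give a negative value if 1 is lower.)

For any compensation level in the mantle, the mantle terms cancel and isostasy reduces to e = (Σt_1 − Σt_2) − (Σ(ρt)_1 − Σ(ρt)_2) / ρ_m.
Σt_1 = 22.09 km; Σt_2 = 35.55 km; Σ(ρt)_1 = 63937.2; Σ(ρt)_2 = 99735.5 (in km·kg/m³).
e = (22.09 − 35.55) − (63937.2 − 99735.5) / 3210 = −2.31 km.

−2.31 km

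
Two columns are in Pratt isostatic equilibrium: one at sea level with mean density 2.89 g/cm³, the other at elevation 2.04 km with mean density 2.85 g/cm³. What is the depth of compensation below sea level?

145 km

ρ_ref D = ρ (D + h) → D (ρ_ref − ρ) = ρ h.
D = ρ h/(ρ_ref − ρ) = 2.85 × 2.04 km/(2.89 − 2.85) = 145 km.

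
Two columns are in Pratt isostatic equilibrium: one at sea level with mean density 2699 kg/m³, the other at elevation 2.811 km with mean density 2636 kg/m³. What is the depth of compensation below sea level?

118 km

ρ_ref D = ρ (D + h) → D (ρ_ref − ρ) = ρ h.
D = ρ h/(ρ_ref − ρ) = 2636 × 2.811 km/(2699 − 2636) = 118 km.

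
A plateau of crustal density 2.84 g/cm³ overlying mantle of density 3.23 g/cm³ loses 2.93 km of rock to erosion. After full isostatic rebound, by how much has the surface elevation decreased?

0.354 km

Rebound u = e ρ_c/ρ_m = 2.93 km × 2.84/3.23 = 2.576 km.
Net surface drop = e − u = 2.93 km − 2.576 km = e (ρ_m − ρ_c)/ρ_m = 0.354 km.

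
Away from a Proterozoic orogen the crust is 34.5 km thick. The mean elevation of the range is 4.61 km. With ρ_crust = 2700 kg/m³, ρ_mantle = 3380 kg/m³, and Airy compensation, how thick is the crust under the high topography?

Root depth r = h ρ_c / (ρ_m − ρ_c) = 4.61 km × 2700 / 680 = 18.3 km.
Total thickness = T + h + r = 34.5 km + 4.61 km + 18.3 km = 57.4 km.

57.4 km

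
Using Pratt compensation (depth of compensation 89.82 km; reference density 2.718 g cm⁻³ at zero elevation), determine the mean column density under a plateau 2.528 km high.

2.64 g cm⁻³

Pratt balance: ρ_ref D = ρ (D + h).
ρ = ρ_ref D/(D + h) = 2.718 × 89.82 km/(89.82 km + 2.528 km) = 2.64 g cm⁻³.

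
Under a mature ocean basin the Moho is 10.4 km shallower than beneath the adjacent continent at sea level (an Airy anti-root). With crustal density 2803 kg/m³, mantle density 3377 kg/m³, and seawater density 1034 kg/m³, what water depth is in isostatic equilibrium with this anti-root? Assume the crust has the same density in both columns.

Replacing a thickness d of crust by seawater at the top must be balanced by replacing crust with mantle at the base: d (ρ_c − ρ_w) = a (ρ_m − ρ_c).
d = a (ρ_m − ρ_c)/(ρ_c − ρ_w) = 10.4 km × 574/1769 = 3.37 km.

3.37 km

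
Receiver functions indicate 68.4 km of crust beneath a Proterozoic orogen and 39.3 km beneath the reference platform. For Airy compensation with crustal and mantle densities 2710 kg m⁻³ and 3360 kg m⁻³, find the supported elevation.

Excess crust Δ = 68.4 km − 39.3 km = 29.1 km, split between elevation h and root r with h + r = Δ.
Airy balance ρ_c h = (ρ_m − ρ_c) r gives r = h ρ_c/(ρ_m − ρ_c), so h (1 + ρ_c/(ρ_m − ρ_c)) = Δ, i.e. h = Δ (ρ_m − ρ_c)/ρ_m.
h = 29.1 km × 650/3360 = 5.63 km.

5.63 km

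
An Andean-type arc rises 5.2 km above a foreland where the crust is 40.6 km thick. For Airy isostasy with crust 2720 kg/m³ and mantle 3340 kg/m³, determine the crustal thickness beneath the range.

Root depth r = h ρ_c / (ρ_m − ρ_c) = 5.2 km × 2720 / 620 = 22.81 km.
Total thickness = T + h + r = 40.6 km + 5.2 km + 22.81 km = 68.6 km.

68.6 km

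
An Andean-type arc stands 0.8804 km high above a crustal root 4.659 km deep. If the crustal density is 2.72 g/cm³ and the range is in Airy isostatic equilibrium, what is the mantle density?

3.23 g/cm³

Airy balance: ρ_c h = (ρ_m − ρ_c) r → ρ_m = ρ_c (1 + h/r).
ρ_m = 2.72 × (1 + 0.8804 km/4.659 km) = 3.23 g/cm³.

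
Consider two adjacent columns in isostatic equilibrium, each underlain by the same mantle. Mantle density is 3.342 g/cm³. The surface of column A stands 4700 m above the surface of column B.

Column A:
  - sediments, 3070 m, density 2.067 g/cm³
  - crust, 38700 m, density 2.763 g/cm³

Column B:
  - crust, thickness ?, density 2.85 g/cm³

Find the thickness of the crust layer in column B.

Take the compensation level at the base of the deeper column (depth z_c below the surface of column A) and equate Σ ρ_i t_i down to z_c; mantle fills any gap and the z_c terms cancel.
Column A: 3070×2.067 + 38700×2.763 + (z_c − 41770)×3.342
Column B: 4700×0 + x×2.85 + (z_c − 4700 − 0 − x)×3.342
The z_c×3.342 term appears on both sides and cancels. Collect the known terms of each column as K = Σ(ρt)_known − 3.342 × (depth of known layers): K_A = 113273.79 − 3.342×41770 = −26321.55; K_B = 0 − 3.342×(4700 + 0) = −15707.4.
Balance: K_A = K_B − x×(3.342 − 2.85), so x = (K_B − K_A)/(3.342 − 2.85) = 10614.1/0.492 = 21600 m.

21600 m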